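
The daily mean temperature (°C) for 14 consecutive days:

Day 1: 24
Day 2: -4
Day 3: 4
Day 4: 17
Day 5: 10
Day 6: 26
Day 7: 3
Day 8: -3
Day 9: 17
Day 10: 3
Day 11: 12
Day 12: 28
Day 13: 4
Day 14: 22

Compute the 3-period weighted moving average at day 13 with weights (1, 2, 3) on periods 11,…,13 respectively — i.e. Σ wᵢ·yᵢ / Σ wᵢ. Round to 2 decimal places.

13.33

Weighted sum: 1·12 + 2·28 + 3·4 = 12 + 56 + 12 = 80
Weight total: 1 + 2 + 3 = 6
WMA = 80 / 6 = 13.33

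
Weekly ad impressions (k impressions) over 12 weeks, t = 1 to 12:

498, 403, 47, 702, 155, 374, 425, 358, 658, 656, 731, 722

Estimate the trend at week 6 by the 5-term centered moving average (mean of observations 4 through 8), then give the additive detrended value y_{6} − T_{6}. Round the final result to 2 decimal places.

Trend T_6 = (702 + 155 + 374 + 425 + 358) / 5 = 2014/5 = 402.8000
Detrended value: 374 − 402.8000 = -28.80

-28.80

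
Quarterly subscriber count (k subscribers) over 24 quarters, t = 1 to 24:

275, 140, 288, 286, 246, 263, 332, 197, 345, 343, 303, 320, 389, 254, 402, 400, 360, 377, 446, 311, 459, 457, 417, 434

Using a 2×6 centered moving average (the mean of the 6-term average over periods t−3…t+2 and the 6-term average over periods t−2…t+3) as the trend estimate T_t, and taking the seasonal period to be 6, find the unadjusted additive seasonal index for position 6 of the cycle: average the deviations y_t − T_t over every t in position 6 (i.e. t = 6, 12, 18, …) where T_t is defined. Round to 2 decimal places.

Season position 6 occurs at t = 6, 12, 18 (where T_t is defined).
t=6: T_6 = 273.4167; y_6 − T_6 = 263 − 273.4167 = -10.4167
t=12: T_12 = 330.4167; y_12 − T_12 = 320 − 330.4167 = -10.4167
t=18: T_18 = 387.4167; y_18 − T_18 = 377 − 387.4167 = -10.4167
Mean deviation: (-10.4167 + -10.4167 + -10.4167) / 3 = -10.42

-10.42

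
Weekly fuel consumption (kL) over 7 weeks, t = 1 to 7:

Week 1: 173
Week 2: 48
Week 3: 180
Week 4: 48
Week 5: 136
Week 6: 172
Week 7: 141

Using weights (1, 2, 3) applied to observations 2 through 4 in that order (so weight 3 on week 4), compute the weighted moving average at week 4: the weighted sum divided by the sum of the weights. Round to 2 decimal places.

92.00

Weighted sum: 1·48 + 2·180 + 3·48 = 48 + 360 + 144 = 552
Weight total: 1 + 2 + 3 = 6
WMA = 552 / 6 = 92.00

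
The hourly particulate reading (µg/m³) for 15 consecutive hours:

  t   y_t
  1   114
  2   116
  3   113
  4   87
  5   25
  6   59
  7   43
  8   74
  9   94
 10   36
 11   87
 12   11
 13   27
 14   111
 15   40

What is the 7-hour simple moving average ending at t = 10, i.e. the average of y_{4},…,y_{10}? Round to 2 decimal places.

Sum of periods 4–10: 87 + 25 + 59 + 43 + 74 + 94 + 36 = 418
Divide by 7: 418 / 7 = 59.71

59.71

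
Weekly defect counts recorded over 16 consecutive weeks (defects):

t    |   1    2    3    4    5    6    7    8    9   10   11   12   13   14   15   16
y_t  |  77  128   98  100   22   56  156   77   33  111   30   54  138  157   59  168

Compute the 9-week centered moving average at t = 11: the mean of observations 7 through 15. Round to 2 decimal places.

90.56

Sum of periods 7–15: 156 + 77 + 33 + 111 + 30 + 54 + 138 + 157 + 59 = 815
Divide by 9: 815 / 9 = 90.56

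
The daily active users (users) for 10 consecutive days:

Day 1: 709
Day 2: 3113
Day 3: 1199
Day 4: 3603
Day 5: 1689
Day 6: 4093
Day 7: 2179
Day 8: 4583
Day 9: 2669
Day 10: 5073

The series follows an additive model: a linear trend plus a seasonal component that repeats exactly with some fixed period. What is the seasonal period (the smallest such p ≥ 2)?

First differences y_{t+1} − y_t: 2404, -1914, 2404, -1914, 2404, -1914, …
The difference pattern repeats every 2 terms and not for any smaller step, so p = 2.

2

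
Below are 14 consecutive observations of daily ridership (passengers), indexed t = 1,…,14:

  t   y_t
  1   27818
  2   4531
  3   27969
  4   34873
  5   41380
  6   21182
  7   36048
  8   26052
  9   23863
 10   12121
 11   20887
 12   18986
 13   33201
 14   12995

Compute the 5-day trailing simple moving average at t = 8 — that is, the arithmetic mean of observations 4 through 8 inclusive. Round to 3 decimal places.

Sum of periods 4–8: 34873 + 41380 + 21182 + 36048 + 26052 = 159535
Divide by 5: 159535 / 5 = 31907.000

31907.000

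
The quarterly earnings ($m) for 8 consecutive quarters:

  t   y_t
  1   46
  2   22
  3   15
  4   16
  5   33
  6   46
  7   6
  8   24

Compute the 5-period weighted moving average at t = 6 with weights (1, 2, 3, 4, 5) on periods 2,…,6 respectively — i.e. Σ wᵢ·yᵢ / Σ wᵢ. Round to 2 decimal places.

30.80

Weighted sum: 1·22 + 2·15 + 3·16 + 4·33 + 5·46 = 22 + 30 + 48 + 132 + 230 = 462
Weight total: 1 + 2 + 3 + 4 + 5 = 15
WMA = 462 / 15 = 30.80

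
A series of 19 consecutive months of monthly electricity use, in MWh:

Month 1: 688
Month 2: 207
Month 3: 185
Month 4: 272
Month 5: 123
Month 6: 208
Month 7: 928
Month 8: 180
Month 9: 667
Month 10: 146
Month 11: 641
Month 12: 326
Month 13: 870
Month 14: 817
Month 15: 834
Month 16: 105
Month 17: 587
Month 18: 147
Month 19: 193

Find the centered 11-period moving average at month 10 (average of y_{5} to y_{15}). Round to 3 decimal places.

Sum of periods 5–15: 123 + 208 + 928 + 180 + 667 + 146 + 641 + 326 + 870 + 817 + 834 = 5740
Divide by 11: 5740 / 11 = 521.818

521.818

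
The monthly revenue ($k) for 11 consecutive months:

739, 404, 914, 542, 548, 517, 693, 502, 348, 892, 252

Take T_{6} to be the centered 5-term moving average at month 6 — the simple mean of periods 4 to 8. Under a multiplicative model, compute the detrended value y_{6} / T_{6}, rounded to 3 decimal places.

Trend T_6 = (542 + 548 + 517 + 693 + 502) / 5 = 2802/5 = 560.40000
Ratio to trend: 517 / 560.40000 = 0.923

0.923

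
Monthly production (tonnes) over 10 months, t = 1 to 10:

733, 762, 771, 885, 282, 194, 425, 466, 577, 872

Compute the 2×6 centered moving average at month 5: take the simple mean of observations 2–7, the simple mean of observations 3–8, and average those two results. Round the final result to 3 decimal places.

528.500

Sum over 2–7: 762 + 771 + 885 + 282 + 194 + 425 = 3319
Sum over 3–8: 771 + 885 + 282 + 194 + 425 + 466 = 3023
CMA at t=5 = (3319 + 3023) / (2·6) = 6342 / 12 = 528.500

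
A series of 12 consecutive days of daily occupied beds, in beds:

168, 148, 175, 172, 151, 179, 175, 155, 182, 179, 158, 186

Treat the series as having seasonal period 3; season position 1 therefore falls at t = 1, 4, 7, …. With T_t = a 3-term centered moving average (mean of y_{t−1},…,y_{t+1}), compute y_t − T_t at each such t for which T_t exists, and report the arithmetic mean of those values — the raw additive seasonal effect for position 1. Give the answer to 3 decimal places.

5.778

Season position 1 occurs at t = 4, 7, 10 (where T_t is defined).
t=4: T_4 = 166.00000; y_4 − T_4 = 172 − 166.00000 = 6.00000
t=7: T_7 = 169.66667; y_7 − T_7 = 175 − 169.66667 = 5.33333
t=10: T_10 = 173.00000; y_10 − T_10 = 179 − 173.00000 = 6.00000
Mean deviation: (6.00000 + 5.33333 + 6.00000) / 3 = 5.778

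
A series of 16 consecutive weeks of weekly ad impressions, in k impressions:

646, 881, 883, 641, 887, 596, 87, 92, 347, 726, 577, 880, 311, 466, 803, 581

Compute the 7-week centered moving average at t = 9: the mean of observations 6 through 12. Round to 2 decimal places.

Sum of periods 6–12: 596 + 87 + 92 + 347 + 726 + 577 + 880 = 3305
Divide by 7: 3305 / 7 = 472.14

472.14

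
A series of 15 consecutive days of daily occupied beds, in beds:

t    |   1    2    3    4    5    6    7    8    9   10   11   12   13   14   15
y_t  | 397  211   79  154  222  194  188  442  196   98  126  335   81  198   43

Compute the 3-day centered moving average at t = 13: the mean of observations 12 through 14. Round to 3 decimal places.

204.667

Sum of periods 12–14: 335 + 81 + 198 = 614
Divide by 3: 614 / 3 = 204.667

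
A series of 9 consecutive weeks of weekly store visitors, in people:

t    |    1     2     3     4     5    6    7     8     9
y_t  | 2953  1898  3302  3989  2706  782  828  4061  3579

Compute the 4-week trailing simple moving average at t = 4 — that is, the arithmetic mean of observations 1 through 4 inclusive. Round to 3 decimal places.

Sum of periods 1–4: 2953 + 1898 + 3302 + 3989 = 12142
Divide by 4: 12142 / 4 = 3035.500

3035.500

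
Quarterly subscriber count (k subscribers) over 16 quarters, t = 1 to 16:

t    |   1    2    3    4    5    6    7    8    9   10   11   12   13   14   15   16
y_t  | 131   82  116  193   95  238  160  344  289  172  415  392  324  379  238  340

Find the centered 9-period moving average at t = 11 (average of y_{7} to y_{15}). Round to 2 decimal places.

Sum of periods 7–15: 160 + 344 + 289 + 172 + 415 + 392 + 324 + 379 + 238 = 2713
Divide by 9: 2713 / 9 = 301.44

301.44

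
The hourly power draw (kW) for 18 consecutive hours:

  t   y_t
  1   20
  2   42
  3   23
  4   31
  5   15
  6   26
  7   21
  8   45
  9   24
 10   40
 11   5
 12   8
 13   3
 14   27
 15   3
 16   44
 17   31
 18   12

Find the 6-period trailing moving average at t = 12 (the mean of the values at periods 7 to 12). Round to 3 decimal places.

23.833

Sum of periods 7–12: 21 + 45 + 24 + 40 + 5 + 8 = 143
Divide by 6: 143 / 6 = 23.833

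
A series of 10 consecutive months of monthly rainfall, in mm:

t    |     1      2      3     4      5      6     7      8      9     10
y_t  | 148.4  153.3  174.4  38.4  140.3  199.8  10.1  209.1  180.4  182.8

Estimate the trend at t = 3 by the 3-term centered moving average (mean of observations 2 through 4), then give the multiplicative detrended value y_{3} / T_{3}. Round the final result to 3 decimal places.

Trend T_3 = (153.3 + 174.4 + 38.4) / 3 = 366.1/3 = 122.03333
Ratio to trend: 174.4 / 122.03333 = 1.429

1.429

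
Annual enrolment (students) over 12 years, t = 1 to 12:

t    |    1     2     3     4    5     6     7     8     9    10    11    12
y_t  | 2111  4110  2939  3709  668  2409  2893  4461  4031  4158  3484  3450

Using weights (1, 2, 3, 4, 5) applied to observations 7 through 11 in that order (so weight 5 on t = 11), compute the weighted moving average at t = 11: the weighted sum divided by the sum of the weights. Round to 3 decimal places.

Weighted sum: 1·2893 + 2·4461 + 3·4031 + 4·4158 + 5·3484 = 2893 + 8922 + 12093 + 16632 + 17420 = 57960
Weight total: 1 + 2 + 3 + 4 + 5 = 15
WMA = 57960 / 15 = 3864.000

3864.000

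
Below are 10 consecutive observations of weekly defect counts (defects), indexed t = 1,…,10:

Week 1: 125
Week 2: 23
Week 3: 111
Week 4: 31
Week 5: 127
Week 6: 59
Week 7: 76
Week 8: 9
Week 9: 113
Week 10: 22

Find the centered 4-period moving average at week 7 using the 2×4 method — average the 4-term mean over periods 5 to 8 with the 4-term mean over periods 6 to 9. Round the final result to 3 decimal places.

66.000

Sum over 5–8: 127 + 59 + 76 + 9 = 271
Sum over 6–9: 59 + 76 + 9 + 113 = 257
CMA at t=7 = (271 + 257) / (2·4) = 528 / 8 = 66.000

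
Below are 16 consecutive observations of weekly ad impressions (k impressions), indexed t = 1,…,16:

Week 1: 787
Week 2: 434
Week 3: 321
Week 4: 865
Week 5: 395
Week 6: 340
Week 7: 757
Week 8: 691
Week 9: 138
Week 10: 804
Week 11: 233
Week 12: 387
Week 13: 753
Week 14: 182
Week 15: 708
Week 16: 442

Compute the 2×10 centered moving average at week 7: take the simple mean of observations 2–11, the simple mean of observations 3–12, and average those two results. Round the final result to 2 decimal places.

Sum over 2–11: 434 + 321 + 865 + 395 + 340 + 757 + 691 + 138 + 804 + 233 = 4978
Sum over 3–12: 321 + 865 + 395 + 340 + 757 + 691 + 138 + 804 + 233 + 387 = 4931
CMA at t=7 = (4978 + 4931) / (2·10) = 9909 / 20 = 495.45

495.45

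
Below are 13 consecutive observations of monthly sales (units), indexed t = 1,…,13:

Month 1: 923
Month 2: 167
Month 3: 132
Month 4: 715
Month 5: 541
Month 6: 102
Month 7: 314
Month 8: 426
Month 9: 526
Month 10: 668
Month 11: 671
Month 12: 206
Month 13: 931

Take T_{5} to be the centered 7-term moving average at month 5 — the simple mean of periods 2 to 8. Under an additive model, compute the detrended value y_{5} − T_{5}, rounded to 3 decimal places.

Trend T_5 = (167 + 132 + 715 + 541 + 102 + 314 + 426) / 7 = 2397/7 = 342.42857
Detrended value: 541 − 342.42857 = 198.571

198.571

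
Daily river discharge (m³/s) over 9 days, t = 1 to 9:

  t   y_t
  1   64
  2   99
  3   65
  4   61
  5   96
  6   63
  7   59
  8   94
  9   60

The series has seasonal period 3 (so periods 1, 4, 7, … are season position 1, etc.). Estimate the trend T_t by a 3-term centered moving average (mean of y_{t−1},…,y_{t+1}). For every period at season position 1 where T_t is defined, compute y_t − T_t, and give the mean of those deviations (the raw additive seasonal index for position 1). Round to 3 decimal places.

Season position 1 occurs at t = 4, 7 (where T_t is defined).
t=4: T_4 = 74.00000; y_4 − T_4 = 61 − 74.00000 = -13.00000
t=7: T_7 = 72.00000; y_7 − T_7 = 59 − 72.00000 = -13.00000
Mean deviation: (-13.00000 + -13.00000) / 2 = -13.000

-13.000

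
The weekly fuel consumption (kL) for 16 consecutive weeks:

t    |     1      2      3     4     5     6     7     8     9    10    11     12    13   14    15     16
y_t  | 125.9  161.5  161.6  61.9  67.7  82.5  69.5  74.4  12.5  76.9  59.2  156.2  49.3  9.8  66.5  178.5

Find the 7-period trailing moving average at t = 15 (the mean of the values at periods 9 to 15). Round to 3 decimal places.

61.486

Sum of periods 9–15: 12.5 + 76.9 + 59.2 + 156.2 + 49.3 + 9.8 + 66.5 = 430.4
Divide by 7: 430.4 / 7 = 61.486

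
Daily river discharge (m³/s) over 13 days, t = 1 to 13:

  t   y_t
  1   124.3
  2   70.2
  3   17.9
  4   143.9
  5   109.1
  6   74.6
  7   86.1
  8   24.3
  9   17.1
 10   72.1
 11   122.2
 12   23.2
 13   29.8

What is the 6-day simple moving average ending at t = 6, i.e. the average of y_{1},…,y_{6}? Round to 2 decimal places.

Sum of periods 1–6: 124.3 + 70.2 + 17.9 + 143.9 + 109.1 + 74.6 = 540.0
Divide by 6: 540.0 / 6 = 90.00

90.00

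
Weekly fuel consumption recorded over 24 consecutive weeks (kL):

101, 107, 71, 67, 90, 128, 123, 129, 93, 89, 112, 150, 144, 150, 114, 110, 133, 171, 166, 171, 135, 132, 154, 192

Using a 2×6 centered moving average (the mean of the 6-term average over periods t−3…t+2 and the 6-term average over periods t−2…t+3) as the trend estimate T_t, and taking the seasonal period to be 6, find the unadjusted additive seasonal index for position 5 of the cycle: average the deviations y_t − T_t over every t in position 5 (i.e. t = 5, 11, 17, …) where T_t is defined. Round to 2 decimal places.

Season position 5 occurs at t = 5, 11, 17 (where T_t is defined).
t=5: T_5 = 99.5000; y_5 − T_5 = 90 − 99.5000 = -9.5000
t=11: T_11 = 121.2500; y_11 − T_11 = 112 − 121.2500 = -9.2500
t=17: T_17 = 142.4167; y_17 − T_17 = 133 − 142.4167 = -9.4167
Mean deviation: (-9.5000 + -9.2500 + -9.4167) / 3 = -9.39

-9.39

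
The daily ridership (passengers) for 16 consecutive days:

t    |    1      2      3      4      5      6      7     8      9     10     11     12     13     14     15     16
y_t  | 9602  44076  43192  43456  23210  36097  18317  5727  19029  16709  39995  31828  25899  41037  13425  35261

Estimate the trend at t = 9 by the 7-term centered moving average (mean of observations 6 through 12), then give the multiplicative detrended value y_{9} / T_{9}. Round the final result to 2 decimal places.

0.79

Trend T_9 = (36097 + 18317 + 5727 + 19029 + 16709 + 39995 + 31828) / 7 = 167702/7 = 23957.4286
Ratio to trend: 19029 / 23957.4286 = 0.79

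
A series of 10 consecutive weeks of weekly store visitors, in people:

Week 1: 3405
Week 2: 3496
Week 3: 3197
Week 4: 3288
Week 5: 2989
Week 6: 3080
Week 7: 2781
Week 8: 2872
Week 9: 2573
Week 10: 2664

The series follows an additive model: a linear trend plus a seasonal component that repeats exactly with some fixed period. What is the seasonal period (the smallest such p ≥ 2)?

First differences y_{t+1} − y_t: 91, -299, 91, -299, 91, -299, …
The difference pattern repeats every 2 terms and not for any smaller step, so p = 2.

2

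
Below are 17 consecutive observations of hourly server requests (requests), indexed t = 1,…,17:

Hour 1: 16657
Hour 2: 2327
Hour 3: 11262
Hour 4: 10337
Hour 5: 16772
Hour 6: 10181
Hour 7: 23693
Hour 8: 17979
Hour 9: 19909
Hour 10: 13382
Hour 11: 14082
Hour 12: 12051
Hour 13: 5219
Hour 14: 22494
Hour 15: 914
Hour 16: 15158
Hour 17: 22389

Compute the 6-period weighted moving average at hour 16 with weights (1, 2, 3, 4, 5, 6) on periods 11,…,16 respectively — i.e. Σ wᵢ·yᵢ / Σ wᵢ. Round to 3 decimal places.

11396.905

Weighted sum: 1·14082 + 2·12051 + 3·5219 + 4·22494 + 5·914 + 6·15158 = 14082 + 24102 + 15657 + 89976 + 4570 + 90948 = 239335
Weight total: 1 + 2 + 3 + 4 + 5 + 6 = 21
WMA = 239335 / 21 = 11396.905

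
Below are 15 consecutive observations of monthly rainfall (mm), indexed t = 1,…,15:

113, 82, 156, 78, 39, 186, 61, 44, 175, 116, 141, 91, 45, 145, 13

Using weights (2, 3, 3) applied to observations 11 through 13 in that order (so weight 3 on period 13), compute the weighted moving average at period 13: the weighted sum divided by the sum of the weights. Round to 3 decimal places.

86.250

Weighted sum: 2·141 + 3·91 + 3·45 = 282 + 273 + 135 = 690
Weight total: 2 + 3 + 3 = 8
WMA = 690 / 8 = 86.250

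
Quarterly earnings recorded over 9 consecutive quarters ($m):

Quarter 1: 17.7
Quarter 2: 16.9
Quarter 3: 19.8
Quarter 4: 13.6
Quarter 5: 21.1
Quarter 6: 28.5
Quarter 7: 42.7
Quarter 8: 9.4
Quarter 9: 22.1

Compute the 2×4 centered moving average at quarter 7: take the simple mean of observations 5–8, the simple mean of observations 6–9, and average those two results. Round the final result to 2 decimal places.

Sum over 5–8: 21.1 + 28.5 + 42.7 + 9.4 = 101.7
Sum over 6–9: 28.5 + 42.7 + 9.4 + 22.1 = 102.7
CMA at t=7 = (101.7 + 102.7) / (2·4) = 204.4 / 8 = 25.55

25.55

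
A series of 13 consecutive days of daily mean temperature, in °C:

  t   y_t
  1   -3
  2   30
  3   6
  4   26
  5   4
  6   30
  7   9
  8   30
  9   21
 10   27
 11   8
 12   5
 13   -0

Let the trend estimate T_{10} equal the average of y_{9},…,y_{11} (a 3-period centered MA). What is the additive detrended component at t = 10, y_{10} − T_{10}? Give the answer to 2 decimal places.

8.33

Trend T_10 = (21 + 27 + 8) / 3 = 56/3 = 18.6667
Detrended value: 27 − 18.6667 = 8.33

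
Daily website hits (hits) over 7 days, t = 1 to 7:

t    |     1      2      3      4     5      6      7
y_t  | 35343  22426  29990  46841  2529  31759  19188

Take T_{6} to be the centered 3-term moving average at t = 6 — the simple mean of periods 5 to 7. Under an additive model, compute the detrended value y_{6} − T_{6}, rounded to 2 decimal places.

13933.67

Trend T_6 = (2529 + 31759 + 19188) / 3 = 53476/3 = 17825.3333
Detrended value: 31759 − 17825.3333 = 13933.67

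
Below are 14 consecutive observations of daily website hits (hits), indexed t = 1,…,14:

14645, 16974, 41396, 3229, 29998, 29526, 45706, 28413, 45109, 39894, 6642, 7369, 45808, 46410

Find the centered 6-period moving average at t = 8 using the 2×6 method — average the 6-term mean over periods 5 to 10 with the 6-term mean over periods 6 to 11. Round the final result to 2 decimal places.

34494.67

Sum over 5–10: 29998 + 29526 + 45706 + 28413 + 45109 + 39894 = 218646
Sum over 6–11: 29526 + 45706 + 28413 + 45109 + 39894 + 6642 = 195290
CMA at t=8 = (218646 + 195290) / (2·6) = 413936 / 12 = 34494.67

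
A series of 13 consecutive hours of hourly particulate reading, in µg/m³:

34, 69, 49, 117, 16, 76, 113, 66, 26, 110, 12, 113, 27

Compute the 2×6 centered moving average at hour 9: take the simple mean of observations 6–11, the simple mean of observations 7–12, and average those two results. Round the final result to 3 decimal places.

Sum over 6–11: 76 + 113 + 66 + 26 + 110 + 12 = 403
Sum over 7–12: 113 + 66 + 26 + 110 + 12 + 113 = 440
CMA at t=9 = (403 + 440) / (2·6) = 843 / 12 = 70.250

70.250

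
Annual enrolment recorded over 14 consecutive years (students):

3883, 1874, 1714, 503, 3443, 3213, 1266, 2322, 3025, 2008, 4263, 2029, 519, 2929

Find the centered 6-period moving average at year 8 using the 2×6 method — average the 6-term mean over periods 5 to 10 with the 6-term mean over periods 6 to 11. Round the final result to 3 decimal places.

Sum over 5–10: 3443 + 3213 + 1266 + 2322 + 3025 + 2008 = 15277
Sum over 6–11: 3213 + 1266 + 2322 + 3025 + 2008 + 4263 = 16097
CMA at t=8 = (15277 + 16097) / (2·6) = 31374 / 12 = 2614.500

2614.500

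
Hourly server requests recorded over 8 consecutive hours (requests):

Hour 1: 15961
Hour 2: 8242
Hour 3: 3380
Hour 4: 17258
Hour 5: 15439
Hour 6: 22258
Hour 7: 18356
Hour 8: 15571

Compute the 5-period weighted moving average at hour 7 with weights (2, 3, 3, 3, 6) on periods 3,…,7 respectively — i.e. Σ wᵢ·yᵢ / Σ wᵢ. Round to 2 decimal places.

16574.18

Weighted sum: 2·3380 + 3·17258 + 3·15439 + 3·22258 + 6·18356 = 6760 + 51774 + 46317 + 66774 + 110136 = 281761
Weight total: 2 + 3 + 3 + 3 + 6 = 17
WMA = 281761 / 17 = 16574.18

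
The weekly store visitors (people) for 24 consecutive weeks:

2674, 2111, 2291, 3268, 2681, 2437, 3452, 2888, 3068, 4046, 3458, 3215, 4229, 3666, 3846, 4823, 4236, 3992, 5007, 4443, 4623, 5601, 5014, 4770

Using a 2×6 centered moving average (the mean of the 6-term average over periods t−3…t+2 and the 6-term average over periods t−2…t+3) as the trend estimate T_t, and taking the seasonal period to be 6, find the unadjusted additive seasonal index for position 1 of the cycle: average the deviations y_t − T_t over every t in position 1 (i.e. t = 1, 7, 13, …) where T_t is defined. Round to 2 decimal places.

421.31

Season position 1 occurs at t = 7, 13, 19 (where T_t is defined).
t=7: T_7 = 3030.5000; y_7 − T_7 = 3452 − 3030.5000 = 421.5000
t=13: T_13 = 3808.0833; y_13 − T_13 = 4229 − 3808.0833 = 420.9167
t=19: T_19 = 4585.5000; y_19 − T_19 = 5007 − 4585.5000 = 421.5000
Mean deviation: (421.5000 + 420.9167 + 421.5000) / 3 = 421.31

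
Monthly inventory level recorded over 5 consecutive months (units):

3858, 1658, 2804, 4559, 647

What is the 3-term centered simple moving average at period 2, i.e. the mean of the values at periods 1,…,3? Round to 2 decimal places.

Sum of periods 1–3: 3858 + 1658 + 2804 = 8320
Divide by 3: 8320 / 3 = 2773.33

2773.33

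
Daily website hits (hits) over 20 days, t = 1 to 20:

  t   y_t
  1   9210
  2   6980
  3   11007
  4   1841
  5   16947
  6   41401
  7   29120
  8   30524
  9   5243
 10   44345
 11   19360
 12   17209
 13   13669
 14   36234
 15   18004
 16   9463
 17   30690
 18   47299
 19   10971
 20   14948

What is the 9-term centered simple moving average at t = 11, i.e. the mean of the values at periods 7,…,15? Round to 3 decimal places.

Sum of periods 7–15: 29120 + 30524 + 5243 + 44345 + 19360 + 17209 + 13669 + 36234 + 18004 = 213708
Divide by 9: 213708 / 9 = 23745.333

23745.333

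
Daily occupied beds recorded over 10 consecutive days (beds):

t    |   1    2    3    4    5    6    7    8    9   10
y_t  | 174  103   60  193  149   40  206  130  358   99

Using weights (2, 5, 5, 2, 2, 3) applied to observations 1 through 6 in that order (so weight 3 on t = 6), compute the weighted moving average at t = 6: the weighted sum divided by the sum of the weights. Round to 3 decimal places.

Weighted sum: 2·174 + 5·103 + 5·60 + 2·193 + 2·149 + 3·40 = 348 + 515 + 300 + 386 + 298 + 120 = 1967
Weight total: 2 + 5 + 5 + 2 + 2 + 3 = 19
WMA = 1967 / 19 = 103.526

103.526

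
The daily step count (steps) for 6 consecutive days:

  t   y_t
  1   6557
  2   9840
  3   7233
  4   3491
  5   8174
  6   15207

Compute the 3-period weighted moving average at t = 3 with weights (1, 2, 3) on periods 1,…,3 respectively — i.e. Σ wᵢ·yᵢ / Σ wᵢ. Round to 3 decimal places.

7989.333

Weighted sum: 1·6557 + 2·9840 + 3·7233 = 6557 + 19680 + 21699 = 47936
Weight total: 1 + 2 + 3 = 6
WMA = 47936 / 6 = 7989.333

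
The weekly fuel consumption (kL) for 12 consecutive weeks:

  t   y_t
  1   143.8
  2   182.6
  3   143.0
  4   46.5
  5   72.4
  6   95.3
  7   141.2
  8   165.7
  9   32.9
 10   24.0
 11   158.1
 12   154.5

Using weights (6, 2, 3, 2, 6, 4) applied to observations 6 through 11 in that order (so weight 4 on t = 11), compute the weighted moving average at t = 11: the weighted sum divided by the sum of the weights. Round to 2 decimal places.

Weighted sum: 6·95.3 + 2·141.2 + 3·165.7 + 2·32.9 + 6·24.0 + 4·158.1 = 571.8 + 282.4 + 497.1 + 65.8 + 144.0 + 632.4 = 2193.5
Weight total: 6 + 2 + 3 + 2 + 6 + 4 = 23
WMA = 2193.5 / 23 = 95.37

95.37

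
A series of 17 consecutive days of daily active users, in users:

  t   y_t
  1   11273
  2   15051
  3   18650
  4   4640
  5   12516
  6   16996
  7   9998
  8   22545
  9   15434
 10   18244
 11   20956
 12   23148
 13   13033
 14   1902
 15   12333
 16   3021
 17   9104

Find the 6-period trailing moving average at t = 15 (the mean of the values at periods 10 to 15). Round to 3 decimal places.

14936.000

Sum of periods 10–15: 18244 + 20956 + 23148 + 13033 + 1902 + 12333 = 89616
Divide by 6: 89616 / 6 = 14936.000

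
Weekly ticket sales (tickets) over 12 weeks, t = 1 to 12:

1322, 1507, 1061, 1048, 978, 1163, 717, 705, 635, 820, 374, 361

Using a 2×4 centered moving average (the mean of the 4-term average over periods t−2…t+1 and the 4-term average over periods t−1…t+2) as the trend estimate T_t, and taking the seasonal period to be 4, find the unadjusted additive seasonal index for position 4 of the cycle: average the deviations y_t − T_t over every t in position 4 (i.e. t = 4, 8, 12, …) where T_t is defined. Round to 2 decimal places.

-57.31

Season position 4 occurs at t = 4, 8 (where T_t is defined).
t=4: T_4 = 1105.5000; y_4 − T_4 = 1048 − 1105.5000 = -57.5000
t=8: T_8 = 762.1250; y_8 − T_8 = 705 − 762.1250 = -57.1250
Mean deviation: (-57.5000 + -57.1250) / 2 = -57.31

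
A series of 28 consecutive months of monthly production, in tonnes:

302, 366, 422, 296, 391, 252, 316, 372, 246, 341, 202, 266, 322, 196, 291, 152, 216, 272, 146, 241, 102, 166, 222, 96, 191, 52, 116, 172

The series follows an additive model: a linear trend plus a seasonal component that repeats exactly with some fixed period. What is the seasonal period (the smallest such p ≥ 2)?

5

First differences y_{t+1} − y_t: 64, 56, -126, 95, -139, 64, 56, -126, 95, -139, 64, 56, …
The difference pattern repeats every 5 terms and not for any smaller step, so p = 5.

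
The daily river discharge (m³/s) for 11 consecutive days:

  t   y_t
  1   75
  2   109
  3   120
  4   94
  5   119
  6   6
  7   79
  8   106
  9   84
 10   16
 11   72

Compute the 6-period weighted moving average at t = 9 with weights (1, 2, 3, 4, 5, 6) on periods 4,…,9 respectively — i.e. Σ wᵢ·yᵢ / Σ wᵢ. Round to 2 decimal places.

80.95

Weighted sum: 1·94 + 2·119 + 3·6 + 4·79 + 5·106 + 6·84 = 94 + 238 + 18 + 316 + 530 + 504 = 1700
Weight total: 1 + 2 + 3 + 4 + 5 + 6 = 21
WMA = 1700 / 21 = 80.95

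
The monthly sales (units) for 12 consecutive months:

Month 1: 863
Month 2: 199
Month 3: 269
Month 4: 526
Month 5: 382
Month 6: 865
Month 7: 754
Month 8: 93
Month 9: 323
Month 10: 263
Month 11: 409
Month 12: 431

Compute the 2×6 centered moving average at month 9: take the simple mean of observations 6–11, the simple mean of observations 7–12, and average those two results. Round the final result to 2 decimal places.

Sum over 6–11: 865 + 754 + 93 + 323 + 263 + 409 = 2707
Sum over 7–12: 754 + 93 + 323 + 263 + 409 + 431 = 2273
CMA at t=9 = (2707 + 2273) / (2·6) = 4980 / 12 = 415.00

415.00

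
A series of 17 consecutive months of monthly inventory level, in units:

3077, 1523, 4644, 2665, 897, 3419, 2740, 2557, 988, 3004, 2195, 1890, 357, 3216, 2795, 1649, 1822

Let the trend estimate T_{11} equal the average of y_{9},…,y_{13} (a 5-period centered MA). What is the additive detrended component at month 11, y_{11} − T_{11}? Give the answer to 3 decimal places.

Trend T_11 = (988 + 3004 + 2195 + 1890 + 357) / 5 = 8434/5 = 1686.80000
Detrended value: 2195 − 1686.80000 = 508.200

508.200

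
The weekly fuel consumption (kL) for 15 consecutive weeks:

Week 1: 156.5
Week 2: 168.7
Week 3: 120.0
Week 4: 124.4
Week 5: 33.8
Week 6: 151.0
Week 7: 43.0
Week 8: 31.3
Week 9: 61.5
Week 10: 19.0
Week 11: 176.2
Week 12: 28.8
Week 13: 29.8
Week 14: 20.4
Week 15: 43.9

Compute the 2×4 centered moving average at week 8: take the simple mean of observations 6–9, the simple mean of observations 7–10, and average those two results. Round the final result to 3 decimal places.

55.200

Sum over 6–9: 151.0 + 43.0 + 31.3 + 61.5 = 286.8
Sum over 7–10: 43.0 + 31.3 + 61.5 + 19.0 = 154.8
CMA at t=8 = (286.8 + 154.8) / (2·4) = 441.6 / 8 = 55.200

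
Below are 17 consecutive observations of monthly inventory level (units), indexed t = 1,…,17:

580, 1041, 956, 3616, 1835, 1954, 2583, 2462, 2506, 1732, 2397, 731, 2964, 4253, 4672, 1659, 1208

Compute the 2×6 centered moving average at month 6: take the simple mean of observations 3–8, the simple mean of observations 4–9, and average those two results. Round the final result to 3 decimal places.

2363.500

Sum over 3–8: 956 + 3616 + 1835 + 1954 + 2583 + 2462 = 13406
Sum over 4–9: 3616 + 1835 + 1954 + 2583 + 2462 + 2506 = 14956
CMA at t=6 = (13406 + 14956) / (2·6) = 28362 / 12 = 2363.500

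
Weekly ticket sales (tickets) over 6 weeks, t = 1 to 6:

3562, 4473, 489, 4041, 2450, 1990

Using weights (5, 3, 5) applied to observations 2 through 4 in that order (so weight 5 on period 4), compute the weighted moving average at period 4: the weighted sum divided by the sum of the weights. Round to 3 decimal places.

3387.462

Weighted sum: 5·4473 + 3·489 + 5·4041 = 22365 + 1467 + 20205 = 44037
Weight total: 5 + 3 + 5 = 13
WMA = 44037 / 13 = 3387.462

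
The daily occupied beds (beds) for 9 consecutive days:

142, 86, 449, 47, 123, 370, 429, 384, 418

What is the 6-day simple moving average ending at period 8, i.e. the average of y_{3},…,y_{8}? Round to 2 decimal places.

Sum of periods 3–8: 449 + 47 + 123 + 370 + 429 + 384 = 1802
Divide by 6: 1802 / 6 = 300.33

300.33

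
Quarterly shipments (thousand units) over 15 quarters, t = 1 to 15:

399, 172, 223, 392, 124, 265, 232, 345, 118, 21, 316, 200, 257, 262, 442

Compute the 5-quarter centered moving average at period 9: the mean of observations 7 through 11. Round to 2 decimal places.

Sum of periods 7–11: 232 + 345 + 118 + 21 + 316 = 1032
Divide by 5: 1032 / 5 = 206.40

206.40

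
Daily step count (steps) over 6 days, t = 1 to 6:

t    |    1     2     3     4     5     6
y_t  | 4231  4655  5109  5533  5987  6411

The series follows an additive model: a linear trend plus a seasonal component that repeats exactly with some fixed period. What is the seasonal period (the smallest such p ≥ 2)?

First differences y_{t+1} − y_t: 424, 454, 424, 454, 424, …
The difference pattern repeats every 2 terms and not for any smaller step, so p = 2.

2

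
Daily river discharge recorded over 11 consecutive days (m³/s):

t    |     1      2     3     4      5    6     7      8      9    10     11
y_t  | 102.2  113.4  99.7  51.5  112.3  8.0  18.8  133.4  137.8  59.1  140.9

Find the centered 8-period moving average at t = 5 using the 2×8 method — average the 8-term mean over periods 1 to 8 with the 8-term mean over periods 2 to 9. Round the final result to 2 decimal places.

Sum over 1–8: 102.2 + 113.4 + 99.7 + 51.5 + 112.3 + 8.0 + 18.8 + 133.4 = 639.3
Sum over 2–9: 113.4 + 99.7 + 51.5 + 112.3 + 8.0 + 18.8 + 133.4 + 137.8 = 674.9
CMA at t=5 = (639.3 + 674.9) / (2·8) = 1314.2 / 16 = 82.14

82.14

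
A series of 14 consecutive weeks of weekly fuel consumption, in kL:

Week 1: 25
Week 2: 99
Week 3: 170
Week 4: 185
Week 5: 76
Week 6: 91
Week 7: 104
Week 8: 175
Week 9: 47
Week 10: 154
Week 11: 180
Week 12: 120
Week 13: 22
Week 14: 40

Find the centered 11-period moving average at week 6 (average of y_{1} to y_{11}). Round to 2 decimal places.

Sum of periods 1–11: 25 + 99 + 170 + 185 + 76 + 91 + 104 + 175 + 47 + 154 + 180 = 1306
Divide by 11: 1306 / 11 = 118.73

118.73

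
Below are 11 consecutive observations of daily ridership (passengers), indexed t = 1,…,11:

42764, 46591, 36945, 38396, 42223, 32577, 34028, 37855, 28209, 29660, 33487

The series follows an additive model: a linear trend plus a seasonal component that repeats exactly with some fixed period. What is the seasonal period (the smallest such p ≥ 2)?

3

First differences y_{t+1} − y_t: 3827, -9646, 1451, 3827, -9646, 1451, 3827, -9646, …
The difference pattern repeats every 3 terms and not for any smaller step, so p = 3.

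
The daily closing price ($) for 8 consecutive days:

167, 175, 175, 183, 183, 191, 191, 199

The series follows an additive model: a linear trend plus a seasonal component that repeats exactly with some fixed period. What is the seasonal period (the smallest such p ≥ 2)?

First differences y_{t+1} − y_t: 8, 0, 8, 0, 8, 0, …
The difference pattern repeats every 2 terms and not for any smaller step, so p = 2.

2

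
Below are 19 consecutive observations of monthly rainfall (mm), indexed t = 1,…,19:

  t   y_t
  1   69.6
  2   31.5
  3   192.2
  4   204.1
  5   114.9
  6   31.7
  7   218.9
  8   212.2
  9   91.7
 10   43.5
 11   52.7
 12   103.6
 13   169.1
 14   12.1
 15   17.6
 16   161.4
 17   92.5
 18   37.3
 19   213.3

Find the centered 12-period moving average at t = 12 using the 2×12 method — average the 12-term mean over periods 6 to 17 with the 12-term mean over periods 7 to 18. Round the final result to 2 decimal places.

100.82

Sum over 6–17: 31.7 + 218.9 + 212.2 + 91.7 + 43.5 + 52.7 + 103.6 + 169.1 + 12.1 + 17.6 + 161.4 + 92.5 = 1207.0
Sum over 7–18: 218.9 + 212.2 + 91.7 + 43.5 + 52.7 + 103.6 + 169.1 + 12.1 + 17.6 + 161.4 + 92.5 + 37.3 = 1212.6
CMA at t=12 = (1207.0 + 1212.6) / (2·12) = 2419.6 / 24 = 100.82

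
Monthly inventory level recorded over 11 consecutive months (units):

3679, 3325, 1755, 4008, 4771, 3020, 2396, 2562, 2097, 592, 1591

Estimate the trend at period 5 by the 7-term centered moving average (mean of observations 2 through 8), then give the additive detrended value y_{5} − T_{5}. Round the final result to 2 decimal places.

1651.43

Trend T_5 = (3325 + 1755 + 4008 + 4771 + 3020 + 2396 + 2562) / 7 = 21837/7 = 3119.5714
Detrended value: 4771 − 3119.5714 = 1651.43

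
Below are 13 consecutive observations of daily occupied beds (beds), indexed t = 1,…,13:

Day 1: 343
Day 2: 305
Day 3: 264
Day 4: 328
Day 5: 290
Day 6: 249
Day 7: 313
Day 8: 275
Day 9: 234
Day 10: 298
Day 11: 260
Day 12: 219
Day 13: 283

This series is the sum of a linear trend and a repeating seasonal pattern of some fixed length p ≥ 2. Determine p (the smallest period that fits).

3

First differences y_{t+1} − y_t: -38, -41, 64, -38, -41, 64, -38, -41, …
The difference pattern repeats every 3 terms and not for any smaller step, so p = 3.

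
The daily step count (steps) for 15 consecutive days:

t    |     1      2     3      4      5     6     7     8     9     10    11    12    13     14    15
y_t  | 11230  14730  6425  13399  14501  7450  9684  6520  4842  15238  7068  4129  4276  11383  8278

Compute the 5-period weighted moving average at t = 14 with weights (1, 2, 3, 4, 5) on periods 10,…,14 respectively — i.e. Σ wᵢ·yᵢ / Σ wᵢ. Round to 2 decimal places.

Weighted sum: 1·15238 + 2·7068 + 3·4129 + 4·4276 + 5·11383 = 15238 + 14136 + 12387 + 17104 + 56915 = 115780
Weight total: 1 + 2 + 3 + 4 + 5 = 15
WMA = 115780 / 15 = 7718.67

7718.67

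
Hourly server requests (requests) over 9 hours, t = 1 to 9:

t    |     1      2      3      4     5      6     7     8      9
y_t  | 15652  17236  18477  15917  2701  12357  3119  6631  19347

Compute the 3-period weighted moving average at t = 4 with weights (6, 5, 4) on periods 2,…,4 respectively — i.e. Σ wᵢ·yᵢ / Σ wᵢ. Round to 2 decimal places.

Weighted sum: 6·17236 + 5·18477 + 4·15917 = 103416 + 92385 + 63668 = 259469
Weight total: 6 + 5 + 4 = 15
WMA = 259469 / 15 = 17297.93

17297.93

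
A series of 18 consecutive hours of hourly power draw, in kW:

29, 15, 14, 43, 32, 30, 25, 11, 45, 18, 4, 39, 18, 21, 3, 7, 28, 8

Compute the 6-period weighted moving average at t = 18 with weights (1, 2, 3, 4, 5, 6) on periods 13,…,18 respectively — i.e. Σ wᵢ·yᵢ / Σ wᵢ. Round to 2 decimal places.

13.57

Weighted sum: 1·18 + 2·21 + 3·3 + 4·7 + 5·28 + 6·8 = 18 + 42 + 9 + 28 + 140 + 48 = 285
Weight total: 1 + 2 + 3 + 4 + 5 + 6 = 21
WMA = 285 / 21 = 13.57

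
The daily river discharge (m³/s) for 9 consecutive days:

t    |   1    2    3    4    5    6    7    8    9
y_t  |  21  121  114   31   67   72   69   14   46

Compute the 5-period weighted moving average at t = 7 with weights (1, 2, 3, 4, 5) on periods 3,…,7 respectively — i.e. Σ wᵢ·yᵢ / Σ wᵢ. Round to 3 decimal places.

Weighted sum: 1·114 + 2·31 + 3·67 + 4·72 + 5·69 = 114 + 62 + 201 + 288 + 345 = 1010
Weight total: 1 + 2 + 3 + 4 + 5 = 15
WMA = 1010 / 15 = 67.333

67.333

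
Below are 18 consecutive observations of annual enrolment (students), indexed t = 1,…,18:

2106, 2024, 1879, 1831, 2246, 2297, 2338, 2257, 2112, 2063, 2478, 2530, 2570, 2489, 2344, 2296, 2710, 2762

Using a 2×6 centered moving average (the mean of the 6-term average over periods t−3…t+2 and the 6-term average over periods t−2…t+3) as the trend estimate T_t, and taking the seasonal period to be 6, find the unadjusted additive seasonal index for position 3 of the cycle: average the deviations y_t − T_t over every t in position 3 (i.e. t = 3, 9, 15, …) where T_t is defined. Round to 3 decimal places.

Season position 3 occurs at t = 9, 15 (where T_t is defined).
t=9: T_9 = 2276.91667; y_9 − T_9 = 2112 − 2276.91667 = -164.91667
t=15: T_15 = 2509.16667; y_15 − T_15 = 2344 − 2509.16667 = -165.16667
Mean deviation: (-164.91667 + -165.16667) / 2 = -165.042

-165.042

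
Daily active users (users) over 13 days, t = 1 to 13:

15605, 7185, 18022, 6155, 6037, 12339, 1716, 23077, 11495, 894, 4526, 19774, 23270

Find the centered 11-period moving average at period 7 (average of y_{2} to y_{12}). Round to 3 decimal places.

Sum of periods 2–12: 7185 + 18022 + 6155 + 6037 + 12339 + 1716 + 23077 + 11495 + 894 + 4526 + 19774 = 111220
Divide by 11: 111220 / 11 = 10110.909

10110.909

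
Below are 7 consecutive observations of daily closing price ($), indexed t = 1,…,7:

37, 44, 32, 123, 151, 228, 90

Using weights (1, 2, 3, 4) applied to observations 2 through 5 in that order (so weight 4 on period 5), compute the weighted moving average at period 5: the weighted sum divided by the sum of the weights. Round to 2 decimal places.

108.10

Weighted sum: 1·44 + 2·32 + 3·123 + 4·151 = 44 + 64 + 369 + 604 = 1081
Weight total: 1 + 2 + 3 + 4 = 10
WMA = 1081 / 10 = 108.10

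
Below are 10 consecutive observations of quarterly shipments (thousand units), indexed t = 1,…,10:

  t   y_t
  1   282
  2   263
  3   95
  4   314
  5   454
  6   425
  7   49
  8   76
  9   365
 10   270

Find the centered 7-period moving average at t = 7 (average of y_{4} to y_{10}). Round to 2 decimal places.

279.00

Sum of periods 4–10: 314 + 454 + 425 + 49 + 76 + 365 + 270 = 1953
Divide by 7: 1953 / 7 = 279.00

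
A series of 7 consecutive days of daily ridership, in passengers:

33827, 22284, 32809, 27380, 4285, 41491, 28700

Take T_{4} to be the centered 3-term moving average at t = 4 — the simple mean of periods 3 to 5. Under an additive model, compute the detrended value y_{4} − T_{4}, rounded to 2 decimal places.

5888.67

Trend T_4 = (32809 + 27380 + 4285) / 3 = 64474/3 = 21491.3333
Detrended value: 27380 − 21491.3333 = 5888.67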